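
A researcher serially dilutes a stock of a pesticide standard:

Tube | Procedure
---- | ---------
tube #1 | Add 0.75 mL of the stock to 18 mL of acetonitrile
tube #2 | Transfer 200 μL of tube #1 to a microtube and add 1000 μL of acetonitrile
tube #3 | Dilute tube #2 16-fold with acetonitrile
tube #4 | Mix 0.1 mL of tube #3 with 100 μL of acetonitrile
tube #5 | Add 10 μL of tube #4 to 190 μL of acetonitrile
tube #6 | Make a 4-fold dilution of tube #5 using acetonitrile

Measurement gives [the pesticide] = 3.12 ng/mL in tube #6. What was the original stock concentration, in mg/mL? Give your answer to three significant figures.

Step 1: 0.75 mL + 18 mL = 18.75 mL total → factor 18.75/0.75 = 25
Step 2: 200 μL + 1000 μL = 1200 μL total → factor 1200/200 = 6
Step 3: 16-fold → factor 16
Step 4: 0.1 mL + 100 μL = 0.2 mL total → factor 0.2/0.1 = 2
Step 5: 10 μL + 190 μL = 200 μL total → factor 200/10 = 20
Step 6: 4-fold → factor 4
Overall dilution factor = 25 × 6 × 16 × 2 × 20 × 4 = 3.84 × 10^5
Stock = 3.12 ng/mL × 3.84 × 10^5 = 1.198 × 10^6 ng/mL = 1.20 mg/mL

1.20 mg/mL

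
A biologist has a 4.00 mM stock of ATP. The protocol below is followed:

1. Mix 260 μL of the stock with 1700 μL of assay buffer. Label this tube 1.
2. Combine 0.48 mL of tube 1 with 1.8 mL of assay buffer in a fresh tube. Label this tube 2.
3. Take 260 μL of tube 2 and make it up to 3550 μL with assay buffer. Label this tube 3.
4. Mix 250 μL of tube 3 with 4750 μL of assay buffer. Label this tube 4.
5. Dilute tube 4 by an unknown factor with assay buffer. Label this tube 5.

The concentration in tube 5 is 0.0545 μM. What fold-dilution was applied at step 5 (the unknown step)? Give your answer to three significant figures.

7.51-fold

Step 1: 260 μL + 1700 μL = 1960 μL total → factor 1960/260 = 7.5385
Step 2: 0.48 mL + 1.8 mL = 2.28 mL total → factor 2.28/0.48 = 4.75
Step 3: 260 μL brought to 3550 μL → factor 3550/260 = 13.654
Step 4: 250 μL + 4750 μL = 5000 μL total → factor 5000/250 = 20
Step 5: unknown factor x
Product of known-step factors = 9778.3
Overall factor = 4.00 mM / (0.0545 μM) = 73394
x = 73394 / 9778.3 = 7.51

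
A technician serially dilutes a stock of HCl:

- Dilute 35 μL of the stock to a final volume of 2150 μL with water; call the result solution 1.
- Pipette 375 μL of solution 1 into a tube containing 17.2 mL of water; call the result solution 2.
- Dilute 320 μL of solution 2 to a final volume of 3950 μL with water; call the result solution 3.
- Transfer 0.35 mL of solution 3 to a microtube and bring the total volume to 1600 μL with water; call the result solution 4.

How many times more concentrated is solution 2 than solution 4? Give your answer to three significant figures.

56.4

Step 1: 35 μL brought to 2150 μL → factor 2150/35 = 61.429
Step 2: 375 μL + 17.2 mL = 17575 μL total → factor 17575/375 = 46.867
Step 3: 320 μL brought to 3950 μL → factor 3950/320 = 12.344
Step 4: 0.35 mL brought to 1600 μL → factor 1.6/0.35 = 4.5714
Dilution factor to solution 2 = 2879; to solution 4 = 1.6246 × 10^5
[solution 2]/[solution 4] = (factor to solution 4)/(factor to solution 2) = 1.6246 × 10^5/2879 = 56.4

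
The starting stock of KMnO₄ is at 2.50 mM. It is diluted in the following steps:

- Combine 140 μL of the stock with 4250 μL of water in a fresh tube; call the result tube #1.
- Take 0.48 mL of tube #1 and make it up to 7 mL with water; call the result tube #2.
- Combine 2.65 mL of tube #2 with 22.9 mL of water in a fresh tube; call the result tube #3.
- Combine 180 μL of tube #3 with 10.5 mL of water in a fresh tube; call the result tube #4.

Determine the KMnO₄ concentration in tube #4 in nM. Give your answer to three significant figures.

9.56 nM

Step 1: 140 μL + 4250 μL = 4390 μL total → factor 4390/140 = 31.357
Step 2: 0.48 mL brought to 7 mL → factor 7/0.48 = 14.583
Step 3: 2.65 mL + 22.9 mL = 25.55 mL total → factor 25.55/2.65 = 9.6415
Step 4: 180 μL + 10.5 mL = 10680 μL total → factor 10680/180 = 59.333
Overall dilution factor = 31.357 × 14.583 × 9.6415 × 59.333 = 2.616 × 10^5
Final = 2.50 mM / 2.616 × 10^5 = 9.557 × 10^-6 mM = 9.56 nM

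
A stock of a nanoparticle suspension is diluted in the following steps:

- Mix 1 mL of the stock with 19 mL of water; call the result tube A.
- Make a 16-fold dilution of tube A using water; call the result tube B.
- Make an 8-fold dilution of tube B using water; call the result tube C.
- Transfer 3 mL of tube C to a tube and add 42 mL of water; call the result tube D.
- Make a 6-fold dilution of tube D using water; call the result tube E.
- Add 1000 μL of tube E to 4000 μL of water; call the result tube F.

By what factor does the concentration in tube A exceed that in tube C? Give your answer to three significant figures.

Step 1: 1 mL + 19 mL = 20 mL total → factor 20/1 = 20
Step 2: 16-fold → factor 16
Step 3: 8-fold → factor 8
Dilution factor to tube A = 20; to tube C = 2560
[tube A]/[tube C] = (factor to tube C)/(factor to tube A) = 2560/20 = 128

128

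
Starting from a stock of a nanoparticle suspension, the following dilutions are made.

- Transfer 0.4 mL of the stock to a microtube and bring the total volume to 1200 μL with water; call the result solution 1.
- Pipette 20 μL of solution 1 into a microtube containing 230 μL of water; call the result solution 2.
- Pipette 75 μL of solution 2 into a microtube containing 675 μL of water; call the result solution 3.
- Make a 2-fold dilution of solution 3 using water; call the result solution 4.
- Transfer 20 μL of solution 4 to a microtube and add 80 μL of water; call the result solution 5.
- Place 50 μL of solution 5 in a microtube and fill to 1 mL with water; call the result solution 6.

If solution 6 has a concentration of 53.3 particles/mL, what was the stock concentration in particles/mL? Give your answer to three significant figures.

4.00 × 10^6 particles/mL

Step 1: 0.4 mL brought to 1200 μL → factor 1.2/0.4 = 3
Step 2: 20 μL + 230 μL = 250 μL total → factor 250/20 = 12.5
Step 3: 75 μL + 675 μL = 750 μL total → factor 750/75 = 10
Step 4: 2-fold → factor 2
Step 5: 20 μL + 80 μL = 100 μL total → factor 100/20 = 5
Step 6: 50 μL brought to 1 mL → factor 1000/50 = 20
Overall dilution factor = 3 × 12.5 × 10 × 2 × 5 × 20 = 75000
Stock = 53.3 particles/mL × 75000 = 4.00 × 10^6 particles/mL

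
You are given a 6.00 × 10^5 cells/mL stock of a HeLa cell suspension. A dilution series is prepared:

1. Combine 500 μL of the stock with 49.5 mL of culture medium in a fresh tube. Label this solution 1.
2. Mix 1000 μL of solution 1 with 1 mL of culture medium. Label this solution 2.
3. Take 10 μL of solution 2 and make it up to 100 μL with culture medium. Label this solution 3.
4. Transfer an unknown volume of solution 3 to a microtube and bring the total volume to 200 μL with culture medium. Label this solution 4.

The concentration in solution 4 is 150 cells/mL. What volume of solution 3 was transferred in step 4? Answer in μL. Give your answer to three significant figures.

Step 1: 500 μL + 49.5 mL = 50000 μL total → factor 50000/500 = 100
Step 2: 1000 μL + 1 mL = 2000 μL total → factor 2000/1000 = 2
Step 3: 10 μL brought to 100 μL → factor 100/10 = 10
Step 4: v brought to 200 μL → factor = 200 μL/v
Product of known-step factors = 2000
Overall factor = 6.00 × 10^5 cells/mL / (150 cells/mL) = 4000
Step-4 factor = 4000 / 2000 = 2
v = 200 μL / 2 = 100 μL

100 μL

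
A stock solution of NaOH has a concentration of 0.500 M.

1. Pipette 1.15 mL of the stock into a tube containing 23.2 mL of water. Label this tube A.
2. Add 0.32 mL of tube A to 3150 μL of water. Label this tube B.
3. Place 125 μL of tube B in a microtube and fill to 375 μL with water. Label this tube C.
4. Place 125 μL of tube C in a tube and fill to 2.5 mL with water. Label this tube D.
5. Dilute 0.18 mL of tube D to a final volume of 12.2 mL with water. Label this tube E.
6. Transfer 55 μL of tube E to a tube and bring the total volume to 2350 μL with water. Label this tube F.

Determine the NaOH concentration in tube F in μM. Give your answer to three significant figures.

Step 1: 1.15 mL + 23.2 mL = 24.35 mL total → factor 24.35/1.15 = 21.174
Step 2: 0.32 mL + 3150 μL = 3.47 mL total → factor 3.47/0.32 = 10.844
Step 3: 125 μL brought to 375 μL → factor 375/125 = 3
Step 4: 125 μL brought to 2.5 mL → factor 2500/125 = 20
Step 5: 0.18 mL brought to 12.2 mL → factor 12.2/0.18 = 67.778
Step 6: 55 μL brought to 2350 μL → factor 2350/55 = 42.727
Overall dilution factor = 21.174 × 10.844 × 3 × 20 × 67.778 × 42.727 = 3.9896 × 10^7
Final = 0.500 M / 3.9896 × 10^7 = 1.253 × 10^-8 M = 0.0125 μM

0.0125 μM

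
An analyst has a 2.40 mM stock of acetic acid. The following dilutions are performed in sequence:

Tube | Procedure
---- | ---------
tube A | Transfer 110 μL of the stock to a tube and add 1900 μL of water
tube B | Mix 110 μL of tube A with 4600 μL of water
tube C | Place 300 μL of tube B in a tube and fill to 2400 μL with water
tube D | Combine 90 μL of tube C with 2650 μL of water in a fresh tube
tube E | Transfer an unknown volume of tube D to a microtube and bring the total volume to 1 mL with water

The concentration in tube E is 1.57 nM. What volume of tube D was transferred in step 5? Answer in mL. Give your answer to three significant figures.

Step 1: 110 μL + 1900 μL = 2010 μL total → factor 2010/110 = 18.273
Step 2: 110 μL + 4600 μL = 4710 μL total → factor 4710/110 = 42.818
Step 3: 300 μL brought to 2400 μL → factor 2400/300 = 8
Step 4: 90 μL + 2650 μL = 2740 μL total → factor 2740/90 = 30.444
Step 5: v brought to 1 mL → factor = 1 mL/v
Product of known-step factors = 1.9056 × 10^5
Overall factor = 2.40 mM / (1.57 nM) = 1.5287 × 10^6
Step-5 factor = 1.5287 × 10^6 / 1.9056 × 10^5 = 8.022
v = 1 mL / 8.022 = 0.125 mL

0.125 mL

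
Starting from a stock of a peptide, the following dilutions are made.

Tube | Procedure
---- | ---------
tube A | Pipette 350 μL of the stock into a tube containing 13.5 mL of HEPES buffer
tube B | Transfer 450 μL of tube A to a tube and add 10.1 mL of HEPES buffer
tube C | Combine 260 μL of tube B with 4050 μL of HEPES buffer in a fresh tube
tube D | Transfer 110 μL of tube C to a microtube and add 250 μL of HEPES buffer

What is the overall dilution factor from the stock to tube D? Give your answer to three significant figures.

5.03 × 10^4

Step 1: 350 μL + 13.5 mL = 13850 μL total → factor 13850/350 = 39.571
Step 2: 450 μL + 10.1 mL = 10550 μL total → factor 10550/450 = 23.444
Step 3: 260 μL + 4050 μL = 4310 μL total → factor 4310/260 = 16.577
Step 4: 110 μL + 250 μL = 360 μL total → factor 360/110 = 3.2727
Overall dilution factor = 39.571 × 23.444 × 16.577 × 3.2727 = 50331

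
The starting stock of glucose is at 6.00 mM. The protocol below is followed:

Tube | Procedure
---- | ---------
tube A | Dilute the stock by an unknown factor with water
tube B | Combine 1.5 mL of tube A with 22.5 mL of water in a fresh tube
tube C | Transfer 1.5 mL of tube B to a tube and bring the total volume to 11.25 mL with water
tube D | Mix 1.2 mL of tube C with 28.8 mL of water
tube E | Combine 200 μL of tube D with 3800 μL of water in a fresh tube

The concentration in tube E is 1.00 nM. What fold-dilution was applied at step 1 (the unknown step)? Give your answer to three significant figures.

Step 1: unknown factor x
Step 2: 1.5 mL + 22.5 mL = 24 mL total → factor 24/1.5 = 16
Step 3: 1.5 mL brought to 11.25 mL → factor 11.25/1.5 = 7.5
Step 4: 1.2 mL + 28.8 mL = 30 mL total → factor 30/1.2 = 25
Step 5: 200 μL + 3800 μL = 4000 μL total → factor 4000/200 = 20
Product of known-step factors = 60000
Overall factor = 6.00 mM / (1.00 nM) = 6 × 10^6
x = 6 × 10^6 / 60000 = 100

100-fold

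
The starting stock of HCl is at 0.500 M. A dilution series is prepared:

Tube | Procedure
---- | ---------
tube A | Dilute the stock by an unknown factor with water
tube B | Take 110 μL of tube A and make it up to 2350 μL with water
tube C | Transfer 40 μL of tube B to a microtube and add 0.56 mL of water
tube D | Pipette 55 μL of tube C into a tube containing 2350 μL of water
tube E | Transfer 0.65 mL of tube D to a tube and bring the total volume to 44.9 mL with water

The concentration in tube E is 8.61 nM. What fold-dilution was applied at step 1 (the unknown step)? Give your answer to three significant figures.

60.0-fold

Step 1: unknown factor x
Step 2: 110 μL brought to 2350 μL → factor 2350/110 = 21.364
Step 3: 40 μL + 0.56 mL = 600 μL total → factor 600/40 = 15
Step 4: 55 μL + 2350 μL = 2405 μL total → factor 2405/55 = 43.727
Step 5: 0.65 mL brought to 44.9 mL → factor 44.9/0.65 = 69.077
Product of known-step factors = 9.6795 × 10^5
Overall factor = 0.500 M / (8.61 nM) = 5.8072 × 10^7
x = 5.8072 × 10^7 / 9.6795 × 10^5 = 60.0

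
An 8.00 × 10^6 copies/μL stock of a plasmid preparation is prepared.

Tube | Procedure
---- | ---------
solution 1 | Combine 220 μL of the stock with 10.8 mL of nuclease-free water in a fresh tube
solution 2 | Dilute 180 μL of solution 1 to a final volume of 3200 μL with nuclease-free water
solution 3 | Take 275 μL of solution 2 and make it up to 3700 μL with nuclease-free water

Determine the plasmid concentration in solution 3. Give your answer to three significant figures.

668 copies/μL

Step 1: 220 μL + 10.8 mL = 11020 μL total → factor 11020/220 = 50.091
Step 2: 180 μL brought to 3200 μL → factor 3200/180 = 17.778
Step 3: 275 μL brought to 3700 μL → factor 3700/275 = 13.455
Overall dilution factor = 50.091 × 17.778 × 13.455 = 11981
Final = 8.00 × 10^6 copies/μL / 11981 = 668 copies/μL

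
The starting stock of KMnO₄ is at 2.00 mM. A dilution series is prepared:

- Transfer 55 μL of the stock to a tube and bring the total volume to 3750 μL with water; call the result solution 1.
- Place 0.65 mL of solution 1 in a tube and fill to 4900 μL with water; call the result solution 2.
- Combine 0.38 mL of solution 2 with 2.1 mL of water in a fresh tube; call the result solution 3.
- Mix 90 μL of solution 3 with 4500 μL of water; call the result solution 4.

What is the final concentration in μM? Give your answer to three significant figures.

Step 1: 55 μL brought to 3750 μL → factor 3750/55 = 68.182
Step 2: 0.65 mL brought to 4900 μL → factor 4.9/0.65 = 7.5385
Step 3: 0.38 mL + 2.1 mL = 2.48 mL total → factor 2.48/0.38 = 6.5263
Step 4: 90 μL + 4500 μL = 4590 μL total → factor 4590/90 = 51
Overall dilution factor = 68.182 × 7.5385 × 6.5263 × 51 = 1.7108 × 10^5
Final = 2.00 mM / 1.7108 × 10^5 = 1.169 × 10^-5 mM = 0.0117 μM

0.0117 μM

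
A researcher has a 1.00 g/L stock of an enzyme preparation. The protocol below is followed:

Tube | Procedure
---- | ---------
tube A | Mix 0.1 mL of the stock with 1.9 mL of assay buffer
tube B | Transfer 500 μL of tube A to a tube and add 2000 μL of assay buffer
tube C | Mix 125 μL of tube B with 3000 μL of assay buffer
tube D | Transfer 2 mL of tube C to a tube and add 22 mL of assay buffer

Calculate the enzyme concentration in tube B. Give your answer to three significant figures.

Step 1: 0.1 mL + 1.9 mL = 2 mL total → factor 2/0.1 = 20
Step 2: 500 μL + 2000 μL = 2500 μL total → factor 2500/500 = 5
Dilution factor through tube B = 20 × 5 = 100
[tube B] = 1.00 g/L / 100 = 0.0100 g/L

0.0100 g/L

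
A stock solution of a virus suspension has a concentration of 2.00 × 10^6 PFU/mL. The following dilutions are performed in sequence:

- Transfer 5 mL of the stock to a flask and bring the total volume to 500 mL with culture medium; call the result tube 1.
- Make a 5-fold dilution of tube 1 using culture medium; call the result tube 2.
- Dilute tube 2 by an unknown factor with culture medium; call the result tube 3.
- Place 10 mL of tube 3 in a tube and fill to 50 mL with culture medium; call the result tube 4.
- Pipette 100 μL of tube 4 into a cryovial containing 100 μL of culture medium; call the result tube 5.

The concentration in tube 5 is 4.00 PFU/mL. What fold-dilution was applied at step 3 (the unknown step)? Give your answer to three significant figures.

Step 1: 5 mL brought to 500 mL → factor 500/5 = 100
Step 2: 5-fold → factor 5
Step 3: unknown factor x
Step 4: 10 mL brought to 50 mL → factor 50/10 = 5
Step 5: 100 μL + 100 μL = 200 μL total → factor 200/100 = 2
Product of known-step factors = 5000
Overall factor = 2.00 × 10^6 PFU/mL / (4.00 PFU/mL) = 5 × 10^5
x = 5 × 10^5 / 5000 = 100

100-fold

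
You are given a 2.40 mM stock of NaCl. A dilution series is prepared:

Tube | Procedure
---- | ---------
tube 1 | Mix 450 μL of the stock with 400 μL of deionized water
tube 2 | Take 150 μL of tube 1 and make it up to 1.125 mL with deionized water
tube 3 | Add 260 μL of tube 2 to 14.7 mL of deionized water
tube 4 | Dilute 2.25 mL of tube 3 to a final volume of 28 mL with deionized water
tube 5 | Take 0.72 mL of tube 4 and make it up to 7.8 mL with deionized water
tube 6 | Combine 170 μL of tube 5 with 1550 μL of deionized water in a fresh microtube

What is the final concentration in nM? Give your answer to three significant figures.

2.16 nM

Step 1: 450 μL + 400 μL = 850 μL total → factor 850/450 = 1.8889
Step 2: 150 μL brought to 1.125 mL → factor 1125/150 = 7.5
Step 3: 260 μL + 14.7 mL = 14960 μL total → factor 14960/260 = 57.538
Step 4: 2.25 mL brought to 28 mL → factor 28/2.25 = 12.444
Step 5: 0.72 mL brought to 7.8 mL → factor 7.8/0.72 = 10.833
Step 6: 170 μL + 1550 μL = 1720 μL total → factor 1720/170 = 10.118
Overall dilution factor = 1.8889 × 7.5 × 57.538 × 12.444 × 10.833 × 10.118 = 1.1118 × 10^6
Final = 2.40 mM / 1.1118 × 10^6 = 2.159 × 10^-6 mM = 2.16 nM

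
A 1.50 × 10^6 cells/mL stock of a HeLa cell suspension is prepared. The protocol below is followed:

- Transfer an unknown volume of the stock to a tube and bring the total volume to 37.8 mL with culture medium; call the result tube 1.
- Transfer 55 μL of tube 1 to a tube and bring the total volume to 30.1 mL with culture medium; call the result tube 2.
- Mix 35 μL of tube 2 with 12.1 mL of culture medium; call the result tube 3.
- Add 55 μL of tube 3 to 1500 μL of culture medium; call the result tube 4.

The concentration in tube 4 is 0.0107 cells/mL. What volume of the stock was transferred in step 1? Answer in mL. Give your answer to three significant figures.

1.45 mL

Step 1: v brought to 37.8 mL → factor = 37.8 mL/v
Step 2: 55 μL brought to 30.1 mL → factor 30100/55 = 547.27
Step 3: 35 μL + 12.1 mL = 12135 μL total → factor 12135/35 = 346.71
Step 4: 55 μL + 1500 μL = 1555 μL total → factor 1555/55 = 28.273
Product of known-step factors = 5.3647 × 10^6
Overall factor = 1.50 × 10^6 cells/mL / (0.0107 cells/mL) = 1.4019 × 10^8
Step-1 factor = 1.4019 × 10^8 / 5.3647 × 10^6 = 26.131
v = 37.8 mL / 26.131 = 1.45 mL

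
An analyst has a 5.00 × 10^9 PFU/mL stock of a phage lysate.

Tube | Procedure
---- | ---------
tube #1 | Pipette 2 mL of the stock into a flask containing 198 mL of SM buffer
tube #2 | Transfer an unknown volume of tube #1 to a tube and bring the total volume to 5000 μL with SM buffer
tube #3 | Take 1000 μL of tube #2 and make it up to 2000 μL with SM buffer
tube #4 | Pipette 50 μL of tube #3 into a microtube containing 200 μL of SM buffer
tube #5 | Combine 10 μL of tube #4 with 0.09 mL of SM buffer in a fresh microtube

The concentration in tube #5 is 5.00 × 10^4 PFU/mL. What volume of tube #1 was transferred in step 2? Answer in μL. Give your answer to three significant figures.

Step 1: 2 mL + 198 mL = 200 mL total → factor 200/2 = 100
Step 2: v brought to 5000 μL → factor = 5000 μL/v
Step 3: 1000 μL brought to 2000 μL → factor 2000/1000 = 2
Step 4: 50 μL + 200 μL = 250 μL total → factor 250/50 = 5
Step 5: 10 μL + 0.09 mL = 100 μL total → factor 100/10 = 10
Product of known-step factors = 10000
Overall factor = 5.00 × 10^9 PFU/mL / (5.00 × 10^4 PFU/mL) = 1 × 10^5
Step-2 factor = 1 × 10^5 / 10000 = 10
v = 5000 μL / 10 = 500 μL

500 μL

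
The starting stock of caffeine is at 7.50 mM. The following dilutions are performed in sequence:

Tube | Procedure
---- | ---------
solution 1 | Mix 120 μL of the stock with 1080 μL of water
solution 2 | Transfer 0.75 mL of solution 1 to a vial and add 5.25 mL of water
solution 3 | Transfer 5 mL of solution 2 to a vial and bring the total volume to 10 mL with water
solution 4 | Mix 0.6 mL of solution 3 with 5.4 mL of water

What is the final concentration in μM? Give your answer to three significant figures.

4.69 μM

Step 1: 120 μL + 1080 μL = 1200 μL total → factor 1200/120 = 10
Step 2: 0.75 mL + 5.25 mL = 6 mL total → factor 6/0.75 = 8
Step 3: 5 mL brought to 10 mL → factor 10/5 = 2
Step 4: 0.6 mL + 5.4 mL = 6 mL total → factor 6/0.6 = 10
Overall dilution factor = 10 × 8 × 2 × 10 = 1600
Final = 7.50 mM / 1600 = 0.004687 mM = 4.69 μM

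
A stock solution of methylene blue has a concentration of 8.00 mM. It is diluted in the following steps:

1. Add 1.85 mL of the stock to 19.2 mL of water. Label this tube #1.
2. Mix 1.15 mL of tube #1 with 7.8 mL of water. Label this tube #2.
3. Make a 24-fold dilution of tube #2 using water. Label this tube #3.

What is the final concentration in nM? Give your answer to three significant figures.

Step 1: 1.85 mL + 19.2 mL = 21.05 mL total → factor 21.05/1.85 = 11.378
Step 2: 1.15 mL + 7.8 mL = 8.95 mL total → factor 8.95/1.15 = 7.7826
Step 3: 24-fold → factor 24
Overall dilution factor = 11.378 × 7.7826 × 24 = 2125.3
Final = 8.00 mM / 2125.3 = 0.003764 mM = 3.76 × 10^3 nM

3.76 × 10^3 nM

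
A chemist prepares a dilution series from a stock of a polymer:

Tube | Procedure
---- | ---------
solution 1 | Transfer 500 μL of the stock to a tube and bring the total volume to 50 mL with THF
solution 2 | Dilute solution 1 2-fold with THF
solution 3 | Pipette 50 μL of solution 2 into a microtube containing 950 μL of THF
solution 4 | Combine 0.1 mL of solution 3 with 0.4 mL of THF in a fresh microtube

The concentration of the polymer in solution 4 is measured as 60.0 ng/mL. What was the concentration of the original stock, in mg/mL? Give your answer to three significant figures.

Step 1: 500 μL brought to 50 mL → factor 50000/500 = 100
Step 2: 2-fold → factor 2
Step 3: 50 μL + 950 μL = 1000 μL total → factor 1000/50 = 20
Step 4: 0.1 mL + 0.4 mL = 0.5 mL total → factor 0.5/0.1 = 5
Overall dilution factor = 100 × 2 × 20 × 5 = 20000
Stock = 60.0 ng/mL × 20000 = 1.200 × 10^6 ng/mL = 1.20 mg/mL

1.20 mg/mL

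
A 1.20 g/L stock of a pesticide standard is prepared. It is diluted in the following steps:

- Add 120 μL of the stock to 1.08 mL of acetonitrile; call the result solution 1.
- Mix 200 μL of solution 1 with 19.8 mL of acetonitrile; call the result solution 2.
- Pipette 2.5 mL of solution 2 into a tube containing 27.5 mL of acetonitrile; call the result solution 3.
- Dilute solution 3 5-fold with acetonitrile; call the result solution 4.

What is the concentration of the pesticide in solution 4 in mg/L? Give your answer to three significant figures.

0.0200 mg/L

Step 1: 120 μL + 1.08 mL = 1200 μL total → factor 1200/120 = 10
Step 2: 200 μL + 19.8 mL = 20000 μL total → factor 20000/200 = 100
Step 3: 2.5 mL + 27.5 mL = 30 mL total → factor 30/2.5 = 12
Step 4: 5-fold → factor 5
Overall dilution factor = 10 × 100 × 12 × 5 = 60000
Final = 1.20 g/L / 60000 = 2.000 × 10^-5 g/L = 0.0200 mg/L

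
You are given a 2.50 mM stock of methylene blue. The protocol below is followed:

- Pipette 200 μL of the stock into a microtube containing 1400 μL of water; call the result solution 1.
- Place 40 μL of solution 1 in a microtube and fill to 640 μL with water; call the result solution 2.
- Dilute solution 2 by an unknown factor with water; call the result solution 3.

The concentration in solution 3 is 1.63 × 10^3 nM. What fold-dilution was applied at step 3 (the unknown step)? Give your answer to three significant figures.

12.0-fold

Step 1: 200 μL + 1400 μL = 1600 μL total → factor 1600/200 = 8
Step 2: 40 μL brought to 640 μL → factor 640/40 = 16
Step 3: unknown factor x
Product of known-step factors = 128
Overall factor = 2.50 mM / (1.63 × 10^3 nM) = 1533.7
x = 1533.7 / 128 = 12.0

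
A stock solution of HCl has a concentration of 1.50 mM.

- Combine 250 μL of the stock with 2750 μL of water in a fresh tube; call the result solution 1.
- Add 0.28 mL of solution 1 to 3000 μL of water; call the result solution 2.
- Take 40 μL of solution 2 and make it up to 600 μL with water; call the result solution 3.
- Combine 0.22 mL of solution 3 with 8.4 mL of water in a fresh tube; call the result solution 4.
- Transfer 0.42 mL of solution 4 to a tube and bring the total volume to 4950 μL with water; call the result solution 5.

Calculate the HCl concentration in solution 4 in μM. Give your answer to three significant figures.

0.0182 μM

Step 1: 250 μL + 2750 μL = 3000 μL total → factor 3000/250 = 12
Step 2: 0.28 mL + 3000 μL = 3.28 mL total → factor 3.28/0.28 = 11.714
Step 3: 40 μL brought to 600 μL → factor 600/40 = 15
Step 4: 0.22 mL + 8.4 mL = 8.62 mL total → factor 8.62/0.22 = 39.182
Dilution factor through solution 4 = 12 × 11.714 × 15 × 39.182 = 82618
[solution 4] = 1.50 mM / 82618 = 1.816 × 10^-5 mM = 0.0182 μM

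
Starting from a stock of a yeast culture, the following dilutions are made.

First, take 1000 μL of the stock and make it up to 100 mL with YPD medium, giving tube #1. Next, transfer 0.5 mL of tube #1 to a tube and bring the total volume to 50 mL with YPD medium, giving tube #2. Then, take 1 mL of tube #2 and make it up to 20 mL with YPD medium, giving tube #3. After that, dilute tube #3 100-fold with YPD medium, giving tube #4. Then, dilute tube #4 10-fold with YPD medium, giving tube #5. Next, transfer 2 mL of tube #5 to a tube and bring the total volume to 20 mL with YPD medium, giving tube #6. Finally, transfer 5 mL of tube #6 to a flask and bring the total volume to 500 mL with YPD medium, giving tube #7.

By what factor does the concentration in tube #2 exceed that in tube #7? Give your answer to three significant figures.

Step 1: 1000 μL brought to 100 mL → factor 1 × 10^5/1000 = 100
Step 2: 0.5 mL brought to 50 mL → factor 50/0.5 = 100
Step 3: 1 mL brought to 20 mL → factor 20/1 = 20
Step 4: 100-fold → factor 100
Step 5: 10-fold → factor 10
Step 6: 2 mL brought to 20 mL → factor 20/2 = 10
Step 7: 5 mL brought to 500 mL → factor 500/5 = 100
Dilution factor to tube #2 = 10000; to tube #7 = 2 × 10^11
[tube #2]/[tube #7] = (factor to tube #7)/(factor to tube #2) = 2 × 10^11/10000 = 2.00 × 10^7

2.00 × 10^7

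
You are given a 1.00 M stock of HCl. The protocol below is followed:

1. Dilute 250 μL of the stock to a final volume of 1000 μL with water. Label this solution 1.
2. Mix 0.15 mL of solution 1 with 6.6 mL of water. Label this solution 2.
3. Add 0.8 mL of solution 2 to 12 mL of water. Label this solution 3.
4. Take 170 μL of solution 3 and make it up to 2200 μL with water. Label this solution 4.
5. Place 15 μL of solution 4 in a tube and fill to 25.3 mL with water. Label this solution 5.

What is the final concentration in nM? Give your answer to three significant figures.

Step 1: 250 μL brought to 1000 μL → factor 1000/250 = 4
Step 2: 0.15 mL + 6.6 mL = 6.75 mL total → factor 6.75/0.15 = 45
Step 3: 0.8 mL + 12 mL = 12.8 mL total → factor 12.8/0.8 = 16
Step 4: 170 μL brought to 2200 μL → factor 2200/170 = 12.941
Step 5: 15 μL brought to 25.3 mL → factor 25300/15 = 1686.7
Overall dilution factor = 4 × 45 × 16 × 12.941 × 1686.7 = 6.2863 × 10^7
Final = 1.00 M / 6.2863 × 10^7 = 1.591 × 10^-8 M = 15.9 nM

15.9 nM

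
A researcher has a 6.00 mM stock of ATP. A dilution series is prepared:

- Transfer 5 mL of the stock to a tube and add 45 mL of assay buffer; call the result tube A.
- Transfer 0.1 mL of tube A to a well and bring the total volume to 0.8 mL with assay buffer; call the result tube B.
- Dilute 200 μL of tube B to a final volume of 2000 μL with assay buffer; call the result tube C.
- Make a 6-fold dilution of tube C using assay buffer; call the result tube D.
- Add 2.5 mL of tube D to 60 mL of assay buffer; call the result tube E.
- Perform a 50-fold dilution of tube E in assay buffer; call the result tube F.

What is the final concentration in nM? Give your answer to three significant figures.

1.00 nM

Step 1: 5 mL + 45 mL = 50 mL total → factor 50/5 = 10
Step 2: 0.1 mL brought to 0.8 mL → factor 0.8/0.1 = 8
Step 3: 200 μL brought to 2000 μL → factor 2000/200 = 10
Step 4: 6-fold → factor 6
Step 5: 2.5 mL + 60 mL = 62.5 mL total → factor 62.5/2.5 = 25
Step 6: 50-fold → factor 50
Overall dilution factor = 10 × 8 × 10 × 6 × 25 × 50 = 6 × 10^6
Final = 6.00 mM / 6 × 10^6 = 1.000 × 10^-6 mM = 1.00 nM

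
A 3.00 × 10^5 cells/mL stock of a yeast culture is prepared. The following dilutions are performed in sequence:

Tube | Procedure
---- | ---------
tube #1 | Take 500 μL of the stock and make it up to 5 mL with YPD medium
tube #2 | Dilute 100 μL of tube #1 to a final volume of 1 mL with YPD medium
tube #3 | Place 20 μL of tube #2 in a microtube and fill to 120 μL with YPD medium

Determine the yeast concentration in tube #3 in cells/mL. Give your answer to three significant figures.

Step 1: 500 μL brought to 5 mL → factor 5000/500 = 10
Step 2: 100 μL brought to 1 mL → factor 1000/100 = 10
Step 3: 20 μL brought to 120 μL → factor 120/20 = 6
Overall dilution factor = 10 × 10 × 6 = 600
Final = 3.00 × 10^5 cells/mL / 600 = 500 cells/mL

500 cells/mL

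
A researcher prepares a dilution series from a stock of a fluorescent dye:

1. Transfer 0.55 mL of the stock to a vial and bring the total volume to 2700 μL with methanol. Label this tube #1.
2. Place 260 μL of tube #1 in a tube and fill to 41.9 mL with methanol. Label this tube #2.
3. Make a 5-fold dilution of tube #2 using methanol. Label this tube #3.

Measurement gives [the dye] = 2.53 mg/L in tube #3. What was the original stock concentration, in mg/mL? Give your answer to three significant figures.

10.0 mg/mL

Step 1: 0.55 mL brought to 2700 μL → factor 2.7/0.55 = 4.9091
Step 2: 260 μL brought to 41.9 mL → factor 41900/260 = 161.15
Step 3: 5-fold → factor 5
Overall dilution factor = 4.9091 × 161.15 × 5 = 3955.6
Stock = 2.53 mg/L × 3955.6 = 1.001 × 10^4 mg/L = 10.0 mg/mL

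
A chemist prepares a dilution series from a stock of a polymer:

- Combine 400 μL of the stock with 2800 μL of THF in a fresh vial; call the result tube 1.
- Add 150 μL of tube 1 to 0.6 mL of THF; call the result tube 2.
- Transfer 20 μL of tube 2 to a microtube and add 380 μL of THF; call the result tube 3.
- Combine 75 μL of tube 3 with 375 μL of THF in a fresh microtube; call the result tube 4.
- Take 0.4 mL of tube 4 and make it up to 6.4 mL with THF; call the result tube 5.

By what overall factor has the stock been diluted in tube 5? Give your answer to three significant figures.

Step 1: 400 μL + 2800 μL = 3200 μL total → factor 3200/400 = 8
Step 2: 150 μL + 0.6 mL = 750 μL total → factor 750/150 = 5
Step 3: 20 μL + 380 μL = 400 μL total → factor 400/20 = 20
Step 4: 75 μL + 375 μL = 450 μL total → factor 450/75 = 6
Step 5: 0.4 mL brought to 6.4 mL → factor 6.4/0.4 = 16
Overall dilution factor = 8 × 5 × 20 × 6 × 16 = 76800

7.68 × 10^4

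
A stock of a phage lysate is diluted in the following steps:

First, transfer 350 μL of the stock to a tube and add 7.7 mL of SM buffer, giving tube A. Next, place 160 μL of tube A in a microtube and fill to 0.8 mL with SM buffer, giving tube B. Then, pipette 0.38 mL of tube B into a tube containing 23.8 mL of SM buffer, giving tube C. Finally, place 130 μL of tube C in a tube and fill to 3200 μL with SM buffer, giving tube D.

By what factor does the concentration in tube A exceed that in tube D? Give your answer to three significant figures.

7.83 × 10^3

Step 1: 350 μL + 7.7 mL = 8050 μL total → factor 8050/350 = 23
Step 2: 160 μL brought to 0.8 mL → factor 800/160 = 5
Step 3: 0.38 mL + 23.8 mL = 24.18 mL total → factor 24.18/0.38 = 63.632
Step 4: 130 μL brought to 3200 μL → factor 3200/130 = 24.615
Dilution factor to tube A = 23; to tube D = 1.8013 × 10^5
[tube A]/[tube D] = (factor to tube D)/(factor to tube A) = 1.8013 × 10^5/23 = 7.83 × 10^3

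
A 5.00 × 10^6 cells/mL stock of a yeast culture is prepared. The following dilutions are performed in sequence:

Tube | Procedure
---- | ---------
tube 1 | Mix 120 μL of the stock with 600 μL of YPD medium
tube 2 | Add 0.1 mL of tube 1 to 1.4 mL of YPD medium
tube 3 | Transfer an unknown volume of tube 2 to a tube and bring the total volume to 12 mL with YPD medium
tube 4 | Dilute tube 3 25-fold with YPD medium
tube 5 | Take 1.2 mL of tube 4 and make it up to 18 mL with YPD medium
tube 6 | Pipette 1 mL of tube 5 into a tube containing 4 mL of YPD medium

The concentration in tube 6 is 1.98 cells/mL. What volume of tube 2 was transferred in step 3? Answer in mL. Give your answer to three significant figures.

0.802 mL

Step 1: 120 μL + 600 μL = 720 μL total → factor 720/120 = 6
Step 2: 0.1 mL + 1.4 mL = 1.5 mL total → factor 1.5/0.1 = 15
Step 3: v brought to 12 mL → factor = 12 mL/v
Step 4: 25-fold → factor 25
Step 5: 1.2 mL brought to 18 mL → factor 18/1.2 = 15
Step 6: 1 mL + 4 mL = 5 mL total → factor 5/1 = 5
Product of known-step factors = 1.6875 × 10^5
Overall factor = 5.00 × 10^6 cells/mL / (1.98 cells/mL) = 2.5253 × 10^6
Step-3 factor = 2.5253 × 10^6 / 1.6875 × 10^5 = 14.964
v = 12 mL / 14.964 = 0.802 mL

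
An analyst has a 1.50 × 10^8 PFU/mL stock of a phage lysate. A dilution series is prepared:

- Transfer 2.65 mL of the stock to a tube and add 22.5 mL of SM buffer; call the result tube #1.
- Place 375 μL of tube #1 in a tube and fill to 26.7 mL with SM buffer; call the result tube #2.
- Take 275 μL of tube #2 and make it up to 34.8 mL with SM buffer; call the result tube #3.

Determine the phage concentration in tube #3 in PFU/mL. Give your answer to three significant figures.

Step 1: 2.65 mL + 22.5 mL = 25.15 mL total → factor 25.15/2.65 = 9.4906
Step 2: 375 μL brought to 26.7 mL → factor 26700/375 = 71.2
Step 3: 275 μL brought to 34.8 mL → factor 34800/275 = 126.55
Overall dilution factor = 9.4906 × 71.2 × 126.55 = 85510
Final = 1.50 × 10^8 PFU/mL / 85510 = 1.75 × 10^3 PFU/mL

1.75 × 10^3 PFU/mL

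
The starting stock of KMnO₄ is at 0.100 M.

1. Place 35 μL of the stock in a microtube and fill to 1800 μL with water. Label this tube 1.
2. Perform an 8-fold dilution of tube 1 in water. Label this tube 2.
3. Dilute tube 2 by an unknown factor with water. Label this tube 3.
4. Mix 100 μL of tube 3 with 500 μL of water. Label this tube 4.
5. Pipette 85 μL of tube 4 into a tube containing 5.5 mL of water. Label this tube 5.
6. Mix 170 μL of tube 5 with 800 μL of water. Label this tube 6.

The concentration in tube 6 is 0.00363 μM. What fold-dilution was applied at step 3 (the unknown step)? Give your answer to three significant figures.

29.8-fold

Step 1: 35 μL brought to 1800 μL → factor 1800/35 = 51.429
Step 2: 8-fold → factor 8
Step 3: unknown factor x
Step 4: 100 μL + 500 μL = 600 μL total → factor 600/100 = 6
Step 5: 85 μL + 5.5 mL = 5585 μL total → factor 5585/85 = 65.706
Step 6: 170 μL + 800 μL = 970 μL total → factor 970/170 = 5.7059
Product of known-step factors = 9.2549 × 10^5
Overall factor = 0.100 M / (0.00363 μM) = 2.7548 × 10^7
x = 2.7548 × 10^7 / 9.2549 × 10^5 = 29.8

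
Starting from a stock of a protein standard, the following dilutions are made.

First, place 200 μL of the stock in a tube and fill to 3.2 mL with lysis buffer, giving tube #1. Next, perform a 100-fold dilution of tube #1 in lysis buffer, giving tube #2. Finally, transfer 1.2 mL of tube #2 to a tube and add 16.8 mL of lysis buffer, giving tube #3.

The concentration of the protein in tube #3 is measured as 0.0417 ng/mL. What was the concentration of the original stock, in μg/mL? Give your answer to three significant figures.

Step 1: 200 μL brought to 3.2 mL → factor 3200/200 = 16
Step 2: 100-fold → factor 100
Step 3: 1.2 mL + 16.8 mL = 18 mL total → factor 18/1.2 = 15
Overall dilution factor = 16 × 100 × 15 = 24000
Stock = 0.0417 ng/mL × 24000 = 1001 ng/mL = 1.00 μg/mL

1.00 μg/mL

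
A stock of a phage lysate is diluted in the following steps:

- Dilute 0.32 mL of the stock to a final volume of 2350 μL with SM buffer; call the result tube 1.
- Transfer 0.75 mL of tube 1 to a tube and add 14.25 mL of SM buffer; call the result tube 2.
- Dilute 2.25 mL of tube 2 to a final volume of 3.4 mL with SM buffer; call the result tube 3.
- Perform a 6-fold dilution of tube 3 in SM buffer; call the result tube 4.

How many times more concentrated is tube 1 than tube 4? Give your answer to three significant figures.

Step 1: 0.32 mL brought to 2350 μL → factor 2.35/0.32 = 7.3438
Step 2: 0.75 mL + 14.25 mL = 15 mL total → factor 15/0.75 = 20
Step 3: 2.25 mL brought to 3.4 mL → factor 3.4/2.25 = 1.5111
Step 4: 6-fold → factor 6
Dilution factor to tube 1 = 7.3438; to tube 4 = 1331.7
[tube 1]/[tube 4] = (factor to tube 4)/(factor to tube 1) = 1331.7/7.3438 = 181

181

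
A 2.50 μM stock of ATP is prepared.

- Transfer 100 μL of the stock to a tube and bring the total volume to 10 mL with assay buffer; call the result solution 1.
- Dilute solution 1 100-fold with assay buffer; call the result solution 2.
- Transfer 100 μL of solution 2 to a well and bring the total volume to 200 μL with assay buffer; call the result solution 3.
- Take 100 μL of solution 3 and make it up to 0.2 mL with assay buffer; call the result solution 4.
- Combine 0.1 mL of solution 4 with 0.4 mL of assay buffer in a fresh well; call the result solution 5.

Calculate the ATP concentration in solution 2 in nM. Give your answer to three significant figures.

0.250 nM

Step 1: 100 μL brought to 10 mL → factor 10000/100 = 100
Step 2: 100-fold → factor 100
Dilution factor through solution 2 = 100 × 100 = 10000
[solution 2] = 2.50 μM / 10000 = 0.0002500 μM = 0.250 nM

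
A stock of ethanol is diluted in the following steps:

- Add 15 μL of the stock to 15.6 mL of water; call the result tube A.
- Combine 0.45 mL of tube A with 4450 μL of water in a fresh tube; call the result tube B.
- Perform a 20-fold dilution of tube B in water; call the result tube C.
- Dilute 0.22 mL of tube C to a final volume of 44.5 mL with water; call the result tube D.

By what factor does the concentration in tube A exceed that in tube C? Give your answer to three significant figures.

218

Step 1: 15 μL + 15.6 mL = 15615 μL total → factor 15615/15 = 1041
Step 2: 0.45 mL + 4450 μL = 4.9 mL total → factor 4.9/0.45 = 10.889
Step 3: 20-fold → factor 20
Dilution factor to tube A = 1041; to tube C = 2.2671 × 10^5
[tube A]/[tube C] = (factor to tube C)/(factor to tube A) = 2.2671 × 10^5/1041 = 218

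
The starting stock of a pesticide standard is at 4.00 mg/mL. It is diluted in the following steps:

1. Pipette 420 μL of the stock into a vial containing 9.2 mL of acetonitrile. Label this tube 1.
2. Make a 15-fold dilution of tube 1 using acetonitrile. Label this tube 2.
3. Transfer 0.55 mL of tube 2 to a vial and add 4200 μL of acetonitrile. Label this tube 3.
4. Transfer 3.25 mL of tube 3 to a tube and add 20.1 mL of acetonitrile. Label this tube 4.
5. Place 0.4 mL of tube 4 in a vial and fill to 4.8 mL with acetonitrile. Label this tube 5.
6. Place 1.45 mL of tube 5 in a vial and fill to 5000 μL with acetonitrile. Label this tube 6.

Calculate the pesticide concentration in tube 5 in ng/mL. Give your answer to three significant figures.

Step 1: 420 μL + 9.2 mL = 9620 μL total → factor 9620/420 = 22.905
Step 2: 15-fold → factor 15
Step 3: 0.55 mL + 4200 μL = 4.75 mL total → factor 4.75/0.55 = 8.6364
Step 4: 3.25 mL + 20.1 mL = 23.35 mL total → factor 23.35/3.25 = 7.1846
Step 5: 0.4 mL brought to 4.8 mL → factor 4.8/0.4 = 12
Dilution factor through tube 5 = 22.905 × 15 × 8.6364 × 7.1846 × 12 = 2.5582 × 10^5
[tube 5] = 4.00 mg/mL / 2.5582 × 10^5 = 1.564 × 10^-5 mg/mL = 15.6 ng/mL

15.6 ng/mL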